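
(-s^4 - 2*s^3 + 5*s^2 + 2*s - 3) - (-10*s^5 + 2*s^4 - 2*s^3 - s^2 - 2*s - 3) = 10*s^5 - 3*s^4 + 6*s^2 + 4*s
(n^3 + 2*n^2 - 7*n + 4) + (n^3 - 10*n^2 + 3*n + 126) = 2*n^3 - 8*n^2 - 4*n + 130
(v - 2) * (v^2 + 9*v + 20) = v^3 + 7*v^2 + 2*v - 40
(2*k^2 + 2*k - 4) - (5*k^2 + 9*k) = -3*k^2 - 7*k - 4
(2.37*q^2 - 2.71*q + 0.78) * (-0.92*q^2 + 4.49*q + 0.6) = -2.1804*q^4 + 13.1345*q^3 - 11.4635*q^2 + 1.8762*q + 0.468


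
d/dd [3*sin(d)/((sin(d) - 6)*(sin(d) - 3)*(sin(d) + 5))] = 6*(-sin(d)^3 + 2*sin(d)^2 + 45)*cos(d)/((sin(d) - 6)^2*(sin(d) - 3)^2*(sin(d) + 5)^2)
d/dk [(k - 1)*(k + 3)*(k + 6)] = 3*k^2 + 16*k + 9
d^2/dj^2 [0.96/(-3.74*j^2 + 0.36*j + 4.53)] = (-26.856192*j^2 + 2.585088*j + 0.96*(7.48*j - 0.36)*(14.96*j - 0.72) + 32.529024)/(-3.74*j^2 + 0.36*j + 4.53)^3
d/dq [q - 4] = 1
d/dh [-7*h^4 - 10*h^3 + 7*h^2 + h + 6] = -28*h^3 - 30*h^2 + 14*h + 1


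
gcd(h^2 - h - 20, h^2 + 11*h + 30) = 1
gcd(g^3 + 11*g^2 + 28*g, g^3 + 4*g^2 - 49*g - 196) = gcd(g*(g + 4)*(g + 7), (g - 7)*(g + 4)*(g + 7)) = g^2 + 11*g + 28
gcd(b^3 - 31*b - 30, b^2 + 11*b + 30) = b + 5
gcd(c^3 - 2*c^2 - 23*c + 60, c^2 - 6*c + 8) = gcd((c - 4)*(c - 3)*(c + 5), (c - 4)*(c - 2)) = c - 4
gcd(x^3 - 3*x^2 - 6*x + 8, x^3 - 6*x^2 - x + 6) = x - 1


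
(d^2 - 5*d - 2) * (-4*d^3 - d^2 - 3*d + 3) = -4*d^5 + 19*d^4 + 10*d^3 + 20*d^2 - 9*d - 6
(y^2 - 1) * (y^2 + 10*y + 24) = y^4 + 10*y^3 + 23*y^2 - 10*y - 24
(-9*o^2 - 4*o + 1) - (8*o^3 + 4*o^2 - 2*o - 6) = -8*o^3 - 13*o^2 - 2*o + 7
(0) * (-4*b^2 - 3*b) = 0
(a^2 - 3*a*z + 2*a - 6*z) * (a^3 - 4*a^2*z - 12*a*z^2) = a^5 - 7*a^4*z + 2*a^4 - 14*a^3*z + 36*a^2*z^3 + 72*a*z^3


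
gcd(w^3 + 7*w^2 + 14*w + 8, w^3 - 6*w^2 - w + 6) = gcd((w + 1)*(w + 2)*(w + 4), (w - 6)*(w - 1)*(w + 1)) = w + 1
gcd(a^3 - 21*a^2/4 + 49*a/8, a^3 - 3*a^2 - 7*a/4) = a^2 - 7*a/2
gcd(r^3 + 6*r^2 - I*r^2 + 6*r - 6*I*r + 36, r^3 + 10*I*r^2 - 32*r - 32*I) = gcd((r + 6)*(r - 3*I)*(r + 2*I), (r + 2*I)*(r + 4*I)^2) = r + 2*I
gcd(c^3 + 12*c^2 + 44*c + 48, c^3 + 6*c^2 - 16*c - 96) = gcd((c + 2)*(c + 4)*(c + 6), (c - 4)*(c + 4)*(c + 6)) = c^2 + 10*c + 24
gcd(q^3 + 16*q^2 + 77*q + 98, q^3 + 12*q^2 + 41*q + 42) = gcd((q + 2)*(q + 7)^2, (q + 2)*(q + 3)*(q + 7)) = q^2 + 9*q + 14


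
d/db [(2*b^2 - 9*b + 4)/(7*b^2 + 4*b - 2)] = (71*b^2 - 64*b + 2)/(49*b^4 + 56*b^3 - 12*b^2 - 16*b + 4)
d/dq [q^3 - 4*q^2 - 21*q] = 3*q^2 - 8*q - 21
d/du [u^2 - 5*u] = 2*u - 5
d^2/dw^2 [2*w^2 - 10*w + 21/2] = 4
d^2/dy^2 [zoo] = 0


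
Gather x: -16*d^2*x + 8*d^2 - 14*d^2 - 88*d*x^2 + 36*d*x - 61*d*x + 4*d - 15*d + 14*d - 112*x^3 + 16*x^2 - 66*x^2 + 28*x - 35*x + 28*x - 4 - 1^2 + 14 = -6*d^2 + 3*d - 112*x^3 + x^2*(-88*d - 50) + x*(-16*d^2 - 25*d + 21) + 9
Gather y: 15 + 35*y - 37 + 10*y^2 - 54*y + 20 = 10*y^2 - 19*y - 2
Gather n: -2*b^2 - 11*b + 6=-2*b^2 - 11*b + 6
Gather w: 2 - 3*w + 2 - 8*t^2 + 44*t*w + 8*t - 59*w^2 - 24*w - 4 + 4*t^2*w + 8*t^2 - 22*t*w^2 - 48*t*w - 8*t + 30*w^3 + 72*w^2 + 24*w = 30*w^3 + w^2*(13 - 22*t) + w*(4*t^2 - 4*t - 3)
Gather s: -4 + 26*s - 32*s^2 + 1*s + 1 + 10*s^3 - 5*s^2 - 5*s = 10*s^3 - 37*s^2 + 22*s - 3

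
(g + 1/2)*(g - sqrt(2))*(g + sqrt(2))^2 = g^4 + g^3/2 + sqrt(2)*g^3 - 2*g^2 + sqrt(2)*g^2/2 - 2*sqrt(2)*g - g - sqrt(2)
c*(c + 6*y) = c^2 + 6*c*y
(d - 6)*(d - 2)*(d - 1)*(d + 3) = d^4 - 6*d^3 - 7*d^2 + 48*d - 36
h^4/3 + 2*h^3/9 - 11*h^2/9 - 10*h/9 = h*(h/3 + 1/3)*(h - 2)*(h + 5/3)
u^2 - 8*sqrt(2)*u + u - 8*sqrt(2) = (u + 1)*(u - 8*sqrt(2))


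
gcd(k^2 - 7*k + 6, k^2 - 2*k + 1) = k - 1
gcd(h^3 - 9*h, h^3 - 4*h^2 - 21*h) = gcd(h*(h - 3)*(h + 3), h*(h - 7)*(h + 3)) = h^2 + 3*h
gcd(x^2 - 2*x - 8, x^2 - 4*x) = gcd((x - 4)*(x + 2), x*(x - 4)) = x - 4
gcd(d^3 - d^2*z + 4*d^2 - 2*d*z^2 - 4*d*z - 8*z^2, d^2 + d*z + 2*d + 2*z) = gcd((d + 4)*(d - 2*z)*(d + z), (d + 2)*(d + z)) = d + z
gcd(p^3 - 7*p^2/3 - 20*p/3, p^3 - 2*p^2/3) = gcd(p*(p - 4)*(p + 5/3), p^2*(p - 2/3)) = p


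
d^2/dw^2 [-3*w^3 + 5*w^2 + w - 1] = 10 - 18*w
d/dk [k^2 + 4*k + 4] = 2*k + 4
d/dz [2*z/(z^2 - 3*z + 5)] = 2*(5 - z^2)/(z^4 - 6*z^3 + 19*z^2 - 30*z + 25)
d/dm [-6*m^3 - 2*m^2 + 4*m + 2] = -18*m^2 - 4*m + 4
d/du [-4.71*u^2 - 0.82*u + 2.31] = -9.42*u - 0.82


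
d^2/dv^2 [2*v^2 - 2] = 4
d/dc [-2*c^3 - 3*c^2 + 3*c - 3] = -6*c^2 - 6*c + 3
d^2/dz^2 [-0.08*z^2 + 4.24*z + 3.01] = -0.160000000000000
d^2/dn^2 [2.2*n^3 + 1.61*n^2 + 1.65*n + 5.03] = 13.2*n + 3.22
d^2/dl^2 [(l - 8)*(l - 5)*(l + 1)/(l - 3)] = 2*(l^3 - 9*l^2 + 27*l + 13)/(l^3 - 9*l^2 + 27*l - 27)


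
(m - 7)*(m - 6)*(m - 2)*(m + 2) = m^4 - 13*m^3 + 38*m^2 + 52*m - 168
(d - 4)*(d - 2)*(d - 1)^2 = d^4 - 8*d^3 + 21*d^2 - 22*d + 8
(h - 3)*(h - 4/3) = h^2 - 13*h/3 + 4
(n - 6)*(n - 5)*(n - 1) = n^3 - 12*n^2 + 41*n - 30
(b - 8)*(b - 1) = b^2 - 9*b + 8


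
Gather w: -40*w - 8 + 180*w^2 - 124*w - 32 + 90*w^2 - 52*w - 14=270*w^2 - 216*w - 54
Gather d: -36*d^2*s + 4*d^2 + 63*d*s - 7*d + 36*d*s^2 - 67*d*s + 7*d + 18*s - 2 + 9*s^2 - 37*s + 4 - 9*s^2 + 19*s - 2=d^2*(4 - 36*s) + d*(36*s^2 - 4*s)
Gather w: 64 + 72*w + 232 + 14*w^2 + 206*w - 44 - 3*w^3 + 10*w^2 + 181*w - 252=-3*w^3 + 24*w^2 + 459*w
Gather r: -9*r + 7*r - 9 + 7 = -2*r - 2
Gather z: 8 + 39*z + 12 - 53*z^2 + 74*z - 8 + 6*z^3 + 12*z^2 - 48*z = 6*z^3 - 41*z^2 + 65*z + 12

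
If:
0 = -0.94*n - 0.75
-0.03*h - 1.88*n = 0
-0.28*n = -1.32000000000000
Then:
No Solution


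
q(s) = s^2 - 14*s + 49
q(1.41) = 31.25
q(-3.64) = 113.21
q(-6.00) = 169.00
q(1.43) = 31.02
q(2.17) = 23.33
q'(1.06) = -11.88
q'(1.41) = -11.18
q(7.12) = 0.01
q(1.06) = 35.28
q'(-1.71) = -17.42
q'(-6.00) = -26.00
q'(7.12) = 0.24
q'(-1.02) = -16.04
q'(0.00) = -14.00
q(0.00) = 49.00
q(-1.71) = 75.86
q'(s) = 2*s - 14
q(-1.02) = 64.32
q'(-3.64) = -21.28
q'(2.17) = -9.66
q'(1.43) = -11.14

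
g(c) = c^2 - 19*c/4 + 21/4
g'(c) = 2*c - 19/4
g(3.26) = 0.39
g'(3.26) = 1.77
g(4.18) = 2.87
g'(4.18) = 3.61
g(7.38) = 24.66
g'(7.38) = 10.01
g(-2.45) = 22.89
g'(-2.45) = -9.65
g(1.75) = 0.00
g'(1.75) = -1.25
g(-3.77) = 37.37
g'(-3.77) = -12.29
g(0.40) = 3.51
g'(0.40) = -3.95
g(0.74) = 2.28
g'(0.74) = -3.27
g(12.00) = 92.25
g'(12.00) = 19.25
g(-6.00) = 69.75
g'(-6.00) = -16.75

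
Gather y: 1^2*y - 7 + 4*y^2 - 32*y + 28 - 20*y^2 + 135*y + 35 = -16*y^2 + 104*y + 56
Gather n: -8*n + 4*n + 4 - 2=2 - 4*n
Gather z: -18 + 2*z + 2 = 2*z - 16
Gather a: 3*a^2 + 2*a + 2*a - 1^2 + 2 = 3*a^2 + 4*a + 1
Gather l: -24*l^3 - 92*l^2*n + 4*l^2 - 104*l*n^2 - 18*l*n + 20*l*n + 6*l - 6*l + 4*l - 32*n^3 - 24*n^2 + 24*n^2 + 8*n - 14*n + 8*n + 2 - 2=-24*l^3 + l^2*(4 - 92*n) + l*(-104*n^2 + 2*n + 4) - 32*n^3 + 2*n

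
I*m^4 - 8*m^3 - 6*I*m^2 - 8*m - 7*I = (m + I)^2*(m + 7*I)*(I*m + 1)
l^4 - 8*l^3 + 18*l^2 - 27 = (l - 3)^3*(l + 1)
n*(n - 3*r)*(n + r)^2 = n^4 - n^3*r - 5*n^2*r^2 - 3*n*r^3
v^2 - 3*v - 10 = (v - 5)*(v + 2)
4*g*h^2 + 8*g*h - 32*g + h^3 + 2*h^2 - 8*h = (4*g + h)*(h - 2)*(h + 4)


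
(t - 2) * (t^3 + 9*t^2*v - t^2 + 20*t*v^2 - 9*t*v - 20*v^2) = t^4 + 9*t^3*v - 3*t^3 + 20*t^2*v^2 - 27*t^2*v + 2*t^2 - 60*t*v^2 + 18*t*v + 40*v^2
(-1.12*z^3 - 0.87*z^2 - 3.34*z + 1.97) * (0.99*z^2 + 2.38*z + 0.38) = -1.1088*z^5 - 3.5269*z^4 - 5.8028*z^3 - 6.3295*z^2 + 3.4194*z + 0.7486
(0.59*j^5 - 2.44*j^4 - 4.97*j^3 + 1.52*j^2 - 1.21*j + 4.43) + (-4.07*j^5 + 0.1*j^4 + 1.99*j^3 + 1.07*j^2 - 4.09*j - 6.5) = -3.48*j^5 - 2.34*j^4 - 2.98*j^3 + 2.59*j^2 - 5.3*j - 2.07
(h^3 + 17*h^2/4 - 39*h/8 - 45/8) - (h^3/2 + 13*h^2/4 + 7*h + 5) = h^3/2 + h^2 - 95*h/8 - 85/8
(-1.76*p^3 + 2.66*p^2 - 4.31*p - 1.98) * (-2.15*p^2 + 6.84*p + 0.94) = 3.784*p^5 - 17.7574*p^4 + 25.8065*p^3 - 22.723*p^2 - 17.5946*p - 1.8612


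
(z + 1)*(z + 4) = z^2 + 5*z + 4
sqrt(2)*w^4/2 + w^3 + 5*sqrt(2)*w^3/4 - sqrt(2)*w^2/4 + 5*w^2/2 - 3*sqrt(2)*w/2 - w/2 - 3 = (w - 1)*(w + 3/2)*(w + sqrt(2))*(sqrt(2)*w/2 + sqrt(2))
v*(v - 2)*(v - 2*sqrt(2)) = v^3 - 2*sqrt(2)*v^2 - 2*v^2 + 4*sqrt(2)*v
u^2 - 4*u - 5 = (u - 5)*(u + 1)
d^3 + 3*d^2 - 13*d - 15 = (d - 3)*(d + 1)*(d + 5)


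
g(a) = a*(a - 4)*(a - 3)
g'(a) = a*(a - 4) + a*(a - 3) + (a - 4)*(a - 3)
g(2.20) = 3.17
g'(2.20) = -4.28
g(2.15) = 3.38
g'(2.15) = -4.23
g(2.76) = 0.82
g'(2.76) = -3.79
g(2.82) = 0.60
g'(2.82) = -3.62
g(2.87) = 0.42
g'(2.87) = -3.47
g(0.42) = 3.88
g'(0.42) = 6.65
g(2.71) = 1.01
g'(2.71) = -3.91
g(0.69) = 5.28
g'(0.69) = 3.77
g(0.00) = 0.00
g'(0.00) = 12.00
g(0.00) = 0.00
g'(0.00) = 12.00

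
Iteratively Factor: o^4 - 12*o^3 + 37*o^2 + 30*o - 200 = (o - 4)*(o^3 - 8*o^2 + 5*o + 50) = (o - 4)*(o + 2)*(o^2 - 10*o + 25) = (o - 5)*(o - 4)*(o + 2)*(o - 5)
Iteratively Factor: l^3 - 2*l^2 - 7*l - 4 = (l + 1)*(l^2 - 3*l - 4) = (l - 4)*(l + 1)*(l + 1)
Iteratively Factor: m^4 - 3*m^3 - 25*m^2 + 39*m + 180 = (m + 3)*(m^3 - 6*m^2 - 7*m + 60) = (m - 4)*(m + 3)*(m^2 - 2*m - 15) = (m - 5)*(m - 4)*(m + 3)*(m + 3)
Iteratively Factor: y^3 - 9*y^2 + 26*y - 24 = (y - 2)*(y^2 - 7*y + 12) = (y - 4)*(y - 2)*(y - 3)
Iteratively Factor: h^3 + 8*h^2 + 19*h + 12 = (h + 1)*(h^2 + 7*h + 12) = (h + 1)*(h + 3)*(h + 4)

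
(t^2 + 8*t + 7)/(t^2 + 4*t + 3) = (t + 7)/(t + 3)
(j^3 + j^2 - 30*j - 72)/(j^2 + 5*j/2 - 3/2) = 2*(j^2 - 2*j - 24)/(2*j - 1)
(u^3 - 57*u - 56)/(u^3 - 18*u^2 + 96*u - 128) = (u^2 + 8*u + 7)/(u^2 - 10*u + 16)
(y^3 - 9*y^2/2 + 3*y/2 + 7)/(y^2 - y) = (2*y^3 - 9*y^2 + 3*y + 14)/(2*y*(y - 1))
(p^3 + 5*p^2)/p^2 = p + 5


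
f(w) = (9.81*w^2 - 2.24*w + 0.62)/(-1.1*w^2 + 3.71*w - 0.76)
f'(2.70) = 137.14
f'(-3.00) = 0.73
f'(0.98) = 5.65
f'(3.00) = 1195.75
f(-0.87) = -2.07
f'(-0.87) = 1.59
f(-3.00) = -4.39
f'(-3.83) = 0.57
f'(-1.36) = 1.31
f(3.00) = 174.87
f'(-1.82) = 1.10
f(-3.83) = -4.92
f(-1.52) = -2.99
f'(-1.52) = 1.23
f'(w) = (2.2*w - 3.71)*(9.81*w^2 - 2.24*w + 0.62)/(-1.1*w^2 + 3.71*w - 0.76)^2 + (19.62*w - 2.24)/(-1.1*w^2 + 3.71*w - 0.76) = (33.9311*w^2 - 13.5472*w - 0.5978)/(1.21*w^4 - 8.162*w^3 + 15.4361*w^2 - 5.6392*w + 0.5776)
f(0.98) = 4.31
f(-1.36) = -2.78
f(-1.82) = -3.33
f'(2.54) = 74.93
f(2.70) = 53.38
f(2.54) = 37.16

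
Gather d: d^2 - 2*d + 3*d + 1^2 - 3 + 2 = d^2 + d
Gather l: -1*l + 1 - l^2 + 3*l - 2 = -l^2 + 2*l - 1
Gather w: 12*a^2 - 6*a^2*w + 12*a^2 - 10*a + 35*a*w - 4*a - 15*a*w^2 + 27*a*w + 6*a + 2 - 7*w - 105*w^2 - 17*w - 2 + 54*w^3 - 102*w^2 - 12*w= 24*a^2 - 8*a + 54*w^3 + w^2*(-15*a - 207) + w*(-6*a^2 + 62*a - 36)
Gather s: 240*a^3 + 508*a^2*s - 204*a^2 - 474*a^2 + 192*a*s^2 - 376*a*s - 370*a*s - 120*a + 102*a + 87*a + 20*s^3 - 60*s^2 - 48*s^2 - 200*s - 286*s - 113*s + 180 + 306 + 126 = 240*a^3 - 678*a^2 + 69*a + 20*s^3 + s^2*(192*a - 108) + s*(508*a^2 - 746*a - 599) + 612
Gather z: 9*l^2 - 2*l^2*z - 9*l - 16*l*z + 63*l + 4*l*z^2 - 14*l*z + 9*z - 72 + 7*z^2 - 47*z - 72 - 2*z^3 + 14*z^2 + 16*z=9*l^2 + 54*l - 2*z^3 + z^2*(4*l + 21) + z*(-2*l^2 - 30*l - 22) - 144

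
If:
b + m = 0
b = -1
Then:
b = -1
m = 1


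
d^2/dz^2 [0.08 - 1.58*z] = 0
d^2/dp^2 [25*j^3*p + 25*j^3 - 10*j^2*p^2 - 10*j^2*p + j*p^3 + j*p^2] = 2*j*(-10*j + 3*p + 1)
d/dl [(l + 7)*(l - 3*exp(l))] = l - (l + 7)*(3*exp(l) - 1) - 3*exp(l)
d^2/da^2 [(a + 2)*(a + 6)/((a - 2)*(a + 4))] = 12*(a^3 + 10*a^2 + 44*a + 56)/(a^6 + 6*a^5 - 12*a^4 - 88*a^3 + 96*a^2 + 384*a - 512)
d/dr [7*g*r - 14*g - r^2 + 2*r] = 7*g - 2*r + 2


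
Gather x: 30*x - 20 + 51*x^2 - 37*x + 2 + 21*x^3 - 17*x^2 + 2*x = 21*x^3 + 34*x^2 - 5*x - 18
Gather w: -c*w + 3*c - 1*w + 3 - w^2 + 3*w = 3*c - w^2 + w*(2 - c) + 3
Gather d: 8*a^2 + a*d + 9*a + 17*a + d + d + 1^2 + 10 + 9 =8*a^2 + 26*a + d*(a + 2) + 20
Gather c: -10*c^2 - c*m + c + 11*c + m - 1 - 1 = -10*c^2 + c*(12 - m) + m - 2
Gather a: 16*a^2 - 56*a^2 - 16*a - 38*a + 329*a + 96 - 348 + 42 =-40*a^2 + 275*a - 210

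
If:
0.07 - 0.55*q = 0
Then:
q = 0.13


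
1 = 1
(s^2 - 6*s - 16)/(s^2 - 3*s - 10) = (s - 8)/(s - 5)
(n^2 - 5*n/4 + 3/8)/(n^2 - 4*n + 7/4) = (4*n - 3)/(2*(2*n - 7))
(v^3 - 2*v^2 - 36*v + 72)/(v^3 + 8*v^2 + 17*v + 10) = (v^3 - 2*v^2 - 36*v + 72)/(v^3 + 8*v^2 + 17*v + 10)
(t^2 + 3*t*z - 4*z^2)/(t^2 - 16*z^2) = (-t + z)/(-t + 4*z)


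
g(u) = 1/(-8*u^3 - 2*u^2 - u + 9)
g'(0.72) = 0.90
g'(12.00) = 0.00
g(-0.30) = 0.11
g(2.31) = -0.01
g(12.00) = 0.00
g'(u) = (24*u^2 + 4*u + 1)/(-8*u^3 - 2*u^2 - u + 9)^2 = (24*u^2 + 4*u + 1)/(8*u^3 + 2*u^2 + u - 9)^2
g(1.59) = -0.03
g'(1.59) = 0.08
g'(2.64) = 0.01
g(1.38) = -0.06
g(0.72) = 0.23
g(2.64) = -0.01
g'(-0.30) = 0.02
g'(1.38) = 0.18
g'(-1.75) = 0.03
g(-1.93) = 0.02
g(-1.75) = 0.02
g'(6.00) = 0.00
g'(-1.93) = 0.02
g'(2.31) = 0.01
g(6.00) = 0.00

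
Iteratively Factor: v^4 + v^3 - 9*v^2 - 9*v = (v + 1)*(v^3 - 9*v) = v*(v + 1)*(v^2 - 9) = v*(v - 3)*(v + 1)*(v + 3)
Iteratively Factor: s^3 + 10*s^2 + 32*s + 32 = (s + 4)*(s^2 + 6*s + 8) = (s + 4)^2*(s + 2)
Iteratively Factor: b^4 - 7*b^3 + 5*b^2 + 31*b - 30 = (b - 5)*(b^3 - 2*b^2 - 5*b + 6) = (b - 5)*(b - 1)*(b^2 - b - 6) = (b - 5)*(b - 1)*(b + 2)*(b - 3)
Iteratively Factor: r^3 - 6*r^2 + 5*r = (r - 5)*(r^2 - r) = r*(r - 5)*(r - 1)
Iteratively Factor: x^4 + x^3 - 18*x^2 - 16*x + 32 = (x + 2)*(x^3 - x^2 - 16*x + 16) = (x - 1)*(x + 2)*(x^2 - 16) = (x - 4)*(x - 1)*(x + 2)*(x + 4)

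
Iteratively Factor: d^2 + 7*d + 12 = (d + 3)*(d + 4)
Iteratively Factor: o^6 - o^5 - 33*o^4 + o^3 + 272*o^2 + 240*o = (o + 1)*(o^5 - 2*o^4 - 31*o^3 + 32*o^2 + 240*o) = (o + 1)*(o + 4)*(o^4 - 6*o^3 - 7*o^2 + 60*o) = (o + 1)*(o + 3)*(o + 4)*(o^3 - 9*o^2 + 20*o) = (o - 5)*(o + 1)*(o + 3)*(o + 4)*(o^2 - 4*o) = o*(o - 5)*(o + 1)*(o + 3)*(o + 4)*(o - 4)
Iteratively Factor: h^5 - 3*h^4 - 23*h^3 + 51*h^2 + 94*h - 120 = (h + 4)*(h^4 - 7*h^3 + 5*h^2 + 31*h - 30) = (h - 5)*(h + 4)*(h^3 - 2*h^2 - 5*h + 6) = (h - 5)*(h + 2)*(h + 4)*(h^2 - 4*h + 3) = (h - 5)*(h - 3)*(h + 2)*(h + 4)*(h - 1)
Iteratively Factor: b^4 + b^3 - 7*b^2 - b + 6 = (b - 2)*(b^3 + 3*b^2 - b - 3) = (b - 2)*(b + 1)*(b^2 + 2*b - 3) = (b - 2)*(b + 1)*(b + 3)*(b - 1)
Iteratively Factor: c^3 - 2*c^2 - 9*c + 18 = (c + 3)*(c^2 - 5*c + 6) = (c - 2)*(c + 3)*(c - 3)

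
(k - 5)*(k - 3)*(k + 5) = k^3 - 3*k^2 - 25*k + 75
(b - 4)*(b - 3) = b^2 - 7*b + 12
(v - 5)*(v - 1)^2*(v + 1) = v^4 - 6*v^3 + 4*v^2 + 6*v - 5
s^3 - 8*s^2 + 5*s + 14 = (s - 7)*(s - 2)*(s + 1)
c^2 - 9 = (c - 3)*(c + 3)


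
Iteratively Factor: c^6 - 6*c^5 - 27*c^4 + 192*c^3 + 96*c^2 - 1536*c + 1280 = (c - 4)*(c^5 - 2*c^4 - 35*c^3 + 52*c^2 + 304*c - 320) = (c - 4)*(c + 4)*(c^4 - 6*c^3 - 11*c^2 + 96*c - 80) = (c - 4)^2*(c + 4)*(c^3 - 2*c^2 - 19*c + 20) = (c - 4)^2*(c - 1)*(c + 4)*(c^2 - c - 20) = (c - 5)*(c - 4)^2*(c - 1)*(c + 4)*(c + 4)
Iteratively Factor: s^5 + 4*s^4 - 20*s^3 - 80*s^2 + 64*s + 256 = (s - 4)*(s^4 + 8*s^3 + 12*s^2 - 32*s - 64) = (s - 4)*(s + 2)*(s^3 + 6*s^2 - 32) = (s - 4)*(s + 2)*(s + 4)*(s^2 + 2*s - 8) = (s - 4)*(s - 2)*(s + 2)*(s + 4)*(s + 4)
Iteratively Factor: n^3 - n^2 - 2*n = (n)*(n^2 - n - 2) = n*(n + 1)*(n - 2)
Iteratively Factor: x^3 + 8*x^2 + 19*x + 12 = (x + 3)*(x^2 + 5*x + 4) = (x + 1)*(x + 3)*(x + 4)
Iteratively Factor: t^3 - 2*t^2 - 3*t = (t + 1)*(t^2 - 3*t) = (t - 3)*(t + 1)*(t)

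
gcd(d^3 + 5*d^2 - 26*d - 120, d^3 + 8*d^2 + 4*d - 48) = d^2 + 10*d + 24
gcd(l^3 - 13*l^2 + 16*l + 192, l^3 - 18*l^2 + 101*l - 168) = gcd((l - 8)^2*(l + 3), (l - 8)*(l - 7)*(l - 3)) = l - 8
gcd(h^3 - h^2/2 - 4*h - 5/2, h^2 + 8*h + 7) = h + 1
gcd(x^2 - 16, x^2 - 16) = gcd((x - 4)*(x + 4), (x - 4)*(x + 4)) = x^2 - 16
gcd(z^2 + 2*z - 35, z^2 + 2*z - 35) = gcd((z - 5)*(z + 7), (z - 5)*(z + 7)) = z^2 + 2*z - 35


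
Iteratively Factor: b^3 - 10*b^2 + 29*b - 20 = (b - 5)*(b^2 - 5*b + 4) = (b - 5)*(b - 4)*(b - 1)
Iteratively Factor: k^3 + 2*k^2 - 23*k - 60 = (k + 3)*(k^2 - k - 20) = (k - 5)*(k + 3)*(k + 4)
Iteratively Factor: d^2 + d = (d + 1)*(d)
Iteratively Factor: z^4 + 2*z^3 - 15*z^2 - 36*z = (z + 3)*(z^3 - z^2 - 12*z) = (z + 3)^2*(z^2 - 4*z) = z*(z + 3)^2*(z - 4)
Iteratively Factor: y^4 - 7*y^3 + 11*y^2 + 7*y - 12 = (y + 1)*(y^3 - 8*y^2 + 19*y - 12) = (y - 1)*(y + 1)*(y^2 - 7*y + 12) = (y - 3)*(y - 1)*(y + 1)*(y - 4)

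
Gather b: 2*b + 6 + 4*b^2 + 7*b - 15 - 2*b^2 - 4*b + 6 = 2*b^2 + 5*b - 3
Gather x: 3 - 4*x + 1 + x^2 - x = x^2 - 5*x + 4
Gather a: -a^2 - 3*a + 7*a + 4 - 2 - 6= -a^2 + 4*a - 4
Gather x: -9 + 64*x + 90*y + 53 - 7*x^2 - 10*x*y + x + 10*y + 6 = -7*x^2 + x*(65 - 10*y) + 100*y + 50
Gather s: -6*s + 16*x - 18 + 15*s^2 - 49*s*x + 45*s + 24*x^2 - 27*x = 15*s^2 + s*(39 - 49*x) + 24*x^2 - 11*x - 18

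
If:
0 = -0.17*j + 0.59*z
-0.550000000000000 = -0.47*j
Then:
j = 1.17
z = 0.34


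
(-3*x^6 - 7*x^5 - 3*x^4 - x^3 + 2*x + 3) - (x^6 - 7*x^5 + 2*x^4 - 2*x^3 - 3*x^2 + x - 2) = -4*x^6 - 5*x^4 + x^3 + 3*x^2 + x + 5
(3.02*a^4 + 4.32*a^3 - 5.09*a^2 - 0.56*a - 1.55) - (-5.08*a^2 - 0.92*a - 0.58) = 3.02*a^4 + 4.32*a^3 - 0.00999999999999979*a^2 + 0.36*a - 0.97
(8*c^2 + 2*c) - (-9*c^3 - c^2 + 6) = 9*c^3 + 9*c^2 + 2*c - 6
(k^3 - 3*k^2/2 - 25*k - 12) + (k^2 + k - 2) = k^3 - k^2/2 - 24*k - 14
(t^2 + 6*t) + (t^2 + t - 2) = 2*t^2 + 7*t - 2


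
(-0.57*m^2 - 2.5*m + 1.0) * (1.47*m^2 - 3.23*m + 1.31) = -0.8379*m^4 - 1.8339*m^3 + 8.7983*m^2 - 6.505*m + 1.31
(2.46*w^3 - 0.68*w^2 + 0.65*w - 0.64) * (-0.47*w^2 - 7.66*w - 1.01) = -1.1562*w^5 - 18.524*w^4 + 2.4187*w^3 - 3.9914*w^2 + 4.2459*w + 0.6464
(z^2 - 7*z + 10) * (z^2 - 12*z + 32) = z^4 - 19*z^3 + 126*z^2 - 344*z + 320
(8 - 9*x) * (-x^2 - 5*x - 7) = 9*x^3 + 37*x^2 + 23*x - 56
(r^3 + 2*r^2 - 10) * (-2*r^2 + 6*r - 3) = -2*r^5 + 2*r^4 + 9*r^3 + 14*r^2 - 60*r + 30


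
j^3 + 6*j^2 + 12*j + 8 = (j + 2)^3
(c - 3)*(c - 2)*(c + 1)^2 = c^4 - 3*c^3 - 3*c^2 + 7*c + 6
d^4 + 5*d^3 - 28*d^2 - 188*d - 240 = (d - 6)*(d + 2)*(d + 4)*(d + 5)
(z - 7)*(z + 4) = z^2 - 3*z - 28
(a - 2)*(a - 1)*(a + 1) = a^3 - 2*a^2 - a + 2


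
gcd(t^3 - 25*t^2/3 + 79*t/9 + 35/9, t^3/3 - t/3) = 1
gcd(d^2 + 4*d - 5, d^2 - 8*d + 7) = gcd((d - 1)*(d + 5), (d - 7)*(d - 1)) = d - 1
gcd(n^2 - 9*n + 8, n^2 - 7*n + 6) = n - 1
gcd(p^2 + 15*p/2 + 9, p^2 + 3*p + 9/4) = p + 3/2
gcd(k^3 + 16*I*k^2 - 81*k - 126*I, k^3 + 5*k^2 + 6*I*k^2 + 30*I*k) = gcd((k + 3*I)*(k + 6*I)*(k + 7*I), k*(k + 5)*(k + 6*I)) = k + 6*I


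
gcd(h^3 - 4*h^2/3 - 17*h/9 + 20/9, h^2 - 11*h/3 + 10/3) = h - 5/3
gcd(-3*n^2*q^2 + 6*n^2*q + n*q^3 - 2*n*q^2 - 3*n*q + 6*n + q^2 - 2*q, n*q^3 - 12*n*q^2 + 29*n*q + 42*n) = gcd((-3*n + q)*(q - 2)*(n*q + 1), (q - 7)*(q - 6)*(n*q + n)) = 1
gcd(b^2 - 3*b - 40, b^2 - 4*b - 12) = 1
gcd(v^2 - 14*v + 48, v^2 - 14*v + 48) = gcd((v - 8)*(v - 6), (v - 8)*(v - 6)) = v^2 - 14*v + 48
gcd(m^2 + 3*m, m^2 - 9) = m + 3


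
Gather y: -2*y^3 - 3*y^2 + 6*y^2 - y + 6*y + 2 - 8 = -2*y^3 + 3*y^2 + 5*y - 6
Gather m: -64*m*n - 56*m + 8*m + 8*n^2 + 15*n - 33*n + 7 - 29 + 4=m*(-64*n - 48) + 8*n^2 - 18*n - 18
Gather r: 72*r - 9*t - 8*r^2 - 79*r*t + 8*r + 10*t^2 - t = -8*r^2 + r*(80 - 79*t) + 10*t^2 - 10*t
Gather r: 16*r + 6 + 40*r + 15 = 56*r + 21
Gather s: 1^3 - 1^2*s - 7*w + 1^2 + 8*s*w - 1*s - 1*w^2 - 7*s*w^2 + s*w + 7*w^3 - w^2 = s*(-7*w^2 + 9*w - 2) + 7*w^3 - 2*w^2 - 7*w + 2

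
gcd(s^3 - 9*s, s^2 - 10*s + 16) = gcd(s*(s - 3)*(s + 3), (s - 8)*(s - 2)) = 1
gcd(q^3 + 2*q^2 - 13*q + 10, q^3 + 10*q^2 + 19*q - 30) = q^2 + 4*q - 5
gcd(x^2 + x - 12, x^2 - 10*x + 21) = x - 3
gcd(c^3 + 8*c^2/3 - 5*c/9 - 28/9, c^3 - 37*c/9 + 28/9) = c^2 + 4*c/3 - 7/3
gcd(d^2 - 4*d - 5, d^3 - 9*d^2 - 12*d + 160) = d - 5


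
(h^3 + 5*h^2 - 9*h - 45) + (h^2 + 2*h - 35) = h^3 + 6*h^2 - 7*h - 80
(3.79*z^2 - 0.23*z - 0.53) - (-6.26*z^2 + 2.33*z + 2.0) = 10.05*z^2 - 2.56*z - 2.53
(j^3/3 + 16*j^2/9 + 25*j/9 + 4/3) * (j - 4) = j^4/3 + 4*j^3/9 - 13*j^2/3 - 88*j/9 - 16/3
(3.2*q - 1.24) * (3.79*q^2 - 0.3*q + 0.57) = 12.128*q^3 - 5.6596*q^2 + 2.196*q - 0.7068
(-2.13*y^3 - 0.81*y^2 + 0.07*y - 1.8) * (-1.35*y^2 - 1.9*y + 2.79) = 2.8755*y^5 + 5.1405*y^4 - 4.4982*y^3 + 0.0371000000000001*y^2 + 3.6153*y - 5.022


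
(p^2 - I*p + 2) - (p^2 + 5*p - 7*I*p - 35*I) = -5*p + 6*I*p + 2 + 35*I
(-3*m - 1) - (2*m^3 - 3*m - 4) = 3 - 2*m^3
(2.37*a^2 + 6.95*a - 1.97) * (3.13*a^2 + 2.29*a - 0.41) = 7.4181*a^4 + 27.1808*a^3 + 8.7777*a^2 - 7.3608*a + 0.8077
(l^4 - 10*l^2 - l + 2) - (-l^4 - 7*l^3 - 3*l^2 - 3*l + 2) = 2*l^4 + 7*l^3 - 7*l^2 + 2*l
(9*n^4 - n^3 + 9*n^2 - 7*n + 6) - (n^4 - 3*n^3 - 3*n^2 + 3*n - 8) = 8*n^4 + 2*n^3 + 12*n^2 - 10*n + 14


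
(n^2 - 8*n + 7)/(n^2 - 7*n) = (n - 1)/n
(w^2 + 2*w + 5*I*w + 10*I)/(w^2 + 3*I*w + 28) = (w^2 + w*(2 + 5*I) + 10*I)/(w^2 + 3*I*w + 28)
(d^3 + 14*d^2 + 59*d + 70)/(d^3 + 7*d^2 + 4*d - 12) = (d^2 + 12*d + 35)/(d^2 + 5*d - 6)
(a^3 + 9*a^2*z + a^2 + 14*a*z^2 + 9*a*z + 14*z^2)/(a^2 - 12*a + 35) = (a^3 + 9*a^2*z + a^2 + 14*a*z^2 + 9*a*z + 14*z^2)/(a^2 - 12*a + 35)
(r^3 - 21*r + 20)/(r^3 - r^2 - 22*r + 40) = (r - 1)/(r - 2)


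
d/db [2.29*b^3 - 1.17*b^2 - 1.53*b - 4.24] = 6.87*b^2 - 2.34*b - 1.53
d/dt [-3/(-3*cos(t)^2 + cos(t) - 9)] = 3*(6*cos(t) - 1)*sin(t)/(3*sin(t)^2 + cos(t) - 12)^2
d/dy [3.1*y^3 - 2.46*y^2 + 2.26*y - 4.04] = 9.3*y^2 - 4.92*y + 2.26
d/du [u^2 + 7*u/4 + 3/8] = 2*u + 7/4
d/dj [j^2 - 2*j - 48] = 2*j - 2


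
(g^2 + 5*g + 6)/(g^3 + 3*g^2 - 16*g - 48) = (g + 2)/(g^2 - 16)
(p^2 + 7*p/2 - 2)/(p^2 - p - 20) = (p - 1/2)/(p - 5)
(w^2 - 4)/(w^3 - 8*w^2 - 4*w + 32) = 1/(w - 8)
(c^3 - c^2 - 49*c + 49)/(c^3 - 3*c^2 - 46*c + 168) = (c^2 - 8*c + 7)/(c^2 - 10*c + 24)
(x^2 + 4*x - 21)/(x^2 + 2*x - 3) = (x^2 + 4*x - 21)/(x^2 + 2*x - 3)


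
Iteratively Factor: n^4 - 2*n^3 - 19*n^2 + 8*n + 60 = (n + 2)*(n^3 - 4*n^2 - 11*n + 30) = (n + 2)*(n + 3)*(n^2 - 7*n + 10) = (n - 2)*(n + 2)*(n + 3)*(n - 5)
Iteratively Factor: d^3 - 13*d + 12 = (d + 4)*(d^2 - 4*d + 3) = (d - 1)*(d + 4)*(d - 3)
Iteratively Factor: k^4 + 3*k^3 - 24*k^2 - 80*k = (k + 4)*(k^3 - k^2 - 20*k) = (k - 5)*(k + 4)*(k^2 + 4*k) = (k - 5)*(k + 4)^2*(k)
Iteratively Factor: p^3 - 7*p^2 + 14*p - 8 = (p - 2)*(p^2 - 5*p + 4) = (p - 4)*(p - 2)*(p - 1)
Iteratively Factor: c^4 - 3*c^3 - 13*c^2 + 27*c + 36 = (c + 3)*(c^3 - 6*c^2 + 5*c + 12) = (c - 4)*(c + 3)*(c^2 - 2*c - 3) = (c - 4)*(c - 3)*(c + 3)*(c + 1)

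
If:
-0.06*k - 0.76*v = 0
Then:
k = -12.6666666666667*v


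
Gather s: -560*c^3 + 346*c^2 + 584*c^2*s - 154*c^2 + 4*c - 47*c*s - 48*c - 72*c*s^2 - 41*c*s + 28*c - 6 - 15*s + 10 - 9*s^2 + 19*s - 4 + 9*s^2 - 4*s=-560*c^3 + 192*c^2 - 72*c*s^2 - 16*c + s*(584*c^2 - 88*c)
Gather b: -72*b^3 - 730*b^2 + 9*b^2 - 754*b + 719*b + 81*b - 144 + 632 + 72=-72*b^3 - 721*b^2 + 46*b + 560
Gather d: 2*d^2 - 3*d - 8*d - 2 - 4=2*d^2 - 11*d - 6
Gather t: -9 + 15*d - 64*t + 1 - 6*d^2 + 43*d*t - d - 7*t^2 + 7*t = -6*d^2 + 14*d - 7*t^2 + t*(43*d - 57) - 8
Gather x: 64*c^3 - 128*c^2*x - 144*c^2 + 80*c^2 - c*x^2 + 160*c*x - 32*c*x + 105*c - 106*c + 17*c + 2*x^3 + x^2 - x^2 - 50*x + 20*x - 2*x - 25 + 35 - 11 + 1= 64*c^3 - 64*c^2 - c*x^2 + 16*c + 2*x^3 + x*(-128*c^2 + 128*c - 32)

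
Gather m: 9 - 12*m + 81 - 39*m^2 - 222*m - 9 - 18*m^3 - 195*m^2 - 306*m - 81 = -18*m^3 - 234*m^2 - 540*m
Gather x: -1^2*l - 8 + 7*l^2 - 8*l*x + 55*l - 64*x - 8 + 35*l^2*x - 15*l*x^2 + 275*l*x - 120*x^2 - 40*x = 7*l^2 + 54*l + x^2*(-15*l - 120) + x*(35*l^2 + 267*l - 104) - 16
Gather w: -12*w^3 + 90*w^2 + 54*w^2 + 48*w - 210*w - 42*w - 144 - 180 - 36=-12*w^3 + 144*w^2 - 204*w - 360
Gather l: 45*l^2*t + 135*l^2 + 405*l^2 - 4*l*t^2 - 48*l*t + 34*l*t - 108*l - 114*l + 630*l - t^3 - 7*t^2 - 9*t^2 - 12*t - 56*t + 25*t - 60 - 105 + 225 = l^2*(45*t + 540) + l*(-4*t^2 - 14*t + 408) - t^3 - 16*t^2 - 43*t + 60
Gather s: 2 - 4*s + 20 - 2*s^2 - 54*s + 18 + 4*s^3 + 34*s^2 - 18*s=4*s^3 + 32*s^2 - 76*s + 40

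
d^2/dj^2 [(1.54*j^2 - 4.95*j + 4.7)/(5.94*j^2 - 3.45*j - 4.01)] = (1.13686837721616e-13*j^4 - 286.1892*j^3 + 1215.088776*j^2 - 1285.33878*j + 522.274118)/(209.584584*j^6 - 365.18526*j^5 - 212.359158*j^4 + 451.997955*j^3 + 143.360307*j^2 - 166.429035*j - 64.481201)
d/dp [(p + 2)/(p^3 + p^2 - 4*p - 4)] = (1 - 2*p)/(p^4 - 2*p^3 - 3*p^2 + 4*p + 4)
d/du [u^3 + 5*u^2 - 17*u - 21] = 3*u^2 + 10*u - 17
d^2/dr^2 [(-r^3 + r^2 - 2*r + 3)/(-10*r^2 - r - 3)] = 2*(181*r^3 - 801*r^2 - 243*r + 72)/(1000*r^6 + 300*r^5 + 930*r^4 + 181*r^3 + 279*r^2 + 27*r + 27)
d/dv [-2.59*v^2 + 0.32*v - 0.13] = 0.32 - 5.18*v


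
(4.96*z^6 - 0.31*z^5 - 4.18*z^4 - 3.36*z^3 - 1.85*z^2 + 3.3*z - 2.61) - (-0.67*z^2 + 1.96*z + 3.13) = 4.96*z^6 - 0.31*z^5 - 4.18*z^4 - 3.36*z^3 - 1.18*z^2 + 1.34*z - 5.74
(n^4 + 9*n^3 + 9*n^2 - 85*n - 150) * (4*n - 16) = 4*n^5 + 20*n^4 - 108*n^3 - 484*n^2 + 760*n + 2400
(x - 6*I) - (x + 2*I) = -8*I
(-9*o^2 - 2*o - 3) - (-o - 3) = -9*o^2 - o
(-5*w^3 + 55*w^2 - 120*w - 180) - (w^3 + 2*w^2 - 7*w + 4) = -6*w^3 + 53*w^2 - 113*w - 184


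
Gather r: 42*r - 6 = 42*r - 6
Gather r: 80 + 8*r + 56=8*r + 136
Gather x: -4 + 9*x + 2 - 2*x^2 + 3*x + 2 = -2*x^2 + 12*x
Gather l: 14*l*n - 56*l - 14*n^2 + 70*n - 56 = l*(14*n - 56) - 14*n^2 + 70*n - 56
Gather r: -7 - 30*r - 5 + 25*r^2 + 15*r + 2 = 25*r^2 - 15*r - 10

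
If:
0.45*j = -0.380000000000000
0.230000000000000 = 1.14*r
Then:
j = -0.84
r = 0.20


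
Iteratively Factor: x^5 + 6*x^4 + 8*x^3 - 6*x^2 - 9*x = (x + 3)*(x^4 + 3*x^3 - x^2 - 3*x) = x*(x + 3)*(x^3 + 3*x^2 - x - 3) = x*(x + 3)^2*(x^2 - 1) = x*(x - 1)*(x + 3)^2*(x + 1)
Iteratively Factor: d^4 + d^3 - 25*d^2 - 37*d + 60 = (d + 3)*(d^3 - 2*d^2 - 19*d + 20) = (d - 5)*(d + 3)*(d^2 + 3*d - 4) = (d - 5)*(d - 1)*(d + 3)*(d + 4)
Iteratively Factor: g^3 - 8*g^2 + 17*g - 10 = (g - 2)*(g^2 - 6*g + 5) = (g - 5)*(g - 2)*(g - 1)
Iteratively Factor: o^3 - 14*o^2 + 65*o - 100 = (o - 5)*(o^2 - 9*o + 20) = (o - 5)*(o - 4)*(o - 5)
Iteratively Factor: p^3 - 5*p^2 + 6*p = (p - 3)*(p^2 - 2*p) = p*(p - 3)*(p - 2)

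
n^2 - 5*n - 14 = (n - 7)*(n + 2)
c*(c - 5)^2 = c^3 - 10*c^2 + 25*c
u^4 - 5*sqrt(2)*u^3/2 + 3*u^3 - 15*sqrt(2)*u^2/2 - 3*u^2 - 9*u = u*(u + 3)*(u - 3*sqrt(2))*(u + sqrt(2)/2)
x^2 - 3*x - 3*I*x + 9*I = (x - 3)*(x - 3*I)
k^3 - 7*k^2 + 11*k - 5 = (k - 5)*(k - 1)^2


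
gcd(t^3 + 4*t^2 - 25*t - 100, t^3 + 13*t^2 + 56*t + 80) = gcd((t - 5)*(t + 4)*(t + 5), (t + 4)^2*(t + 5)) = t^2 + 9*t + 20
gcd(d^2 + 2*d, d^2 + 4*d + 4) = d + 2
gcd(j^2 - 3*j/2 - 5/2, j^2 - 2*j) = 1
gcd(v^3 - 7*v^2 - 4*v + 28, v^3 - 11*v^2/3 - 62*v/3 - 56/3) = v^2 - 5*v - 14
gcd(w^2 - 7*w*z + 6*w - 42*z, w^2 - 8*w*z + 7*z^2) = -w + 7*z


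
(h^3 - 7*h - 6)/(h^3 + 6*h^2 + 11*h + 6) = (h - 3)/(h + 3)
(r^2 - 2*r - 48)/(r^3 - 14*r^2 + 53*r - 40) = (r + 6)/(r^2 - 6*r + 5)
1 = 1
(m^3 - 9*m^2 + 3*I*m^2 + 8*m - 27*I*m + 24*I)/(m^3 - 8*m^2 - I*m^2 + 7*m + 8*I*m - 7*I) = (m^2 + m*(-8 + 3*I) - 24*I)/(m^2 - m*(7 + I) + 7*I)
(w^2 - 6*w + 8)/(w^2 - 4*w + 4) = (w - 4)/(w - 2)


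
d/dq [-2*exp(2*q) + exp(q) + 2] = (1 - 4*exp(q))*exp(q)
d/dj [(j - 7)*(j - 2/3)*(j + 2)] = 3*j^2 - 34*j/3 - 32/3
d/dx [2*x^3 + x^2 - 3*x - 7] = 6*x^2 + 2*x - 3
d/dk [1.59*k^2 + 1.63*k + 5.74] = 3.18*k + 1.63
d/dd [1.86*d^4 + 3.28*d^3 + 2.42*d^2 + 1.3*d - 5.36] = 7.44*d^3 + 9.84*d^2 + 4.84*d + 1.3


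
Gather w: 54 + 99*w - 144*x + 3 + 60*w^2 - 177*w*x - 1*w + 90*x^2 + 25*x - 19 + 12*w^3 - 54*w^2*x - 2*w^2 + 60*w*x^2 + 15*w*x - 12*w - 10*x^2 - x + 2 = 12*w^3 + w^2*(58 - 54*x) + w*(60*x^2 - 162*x + 86) + 80*x^2 - 120*x + 40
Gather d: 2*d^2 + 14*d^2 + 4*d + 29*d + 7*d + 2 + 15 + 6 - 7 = 16*d^2 + 40*d + 16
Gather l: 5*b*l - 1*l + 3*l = l*(5*b + 2)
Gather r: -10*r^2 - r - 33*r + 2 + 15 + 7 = -10*r^2 - 34*r + 24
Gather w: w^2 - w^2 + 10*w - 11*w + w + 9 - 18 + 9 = 0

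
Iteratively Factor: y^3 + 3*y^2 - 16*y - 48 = (y + 4)*(y^2 - y - 12) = (y - 4)*(y + 4)*(y + 3)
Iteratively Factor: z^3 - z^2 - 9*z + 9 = (z + 3)*(z^2 - 4*z + 3) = (z - 1)*(z + 3)*(z - 3)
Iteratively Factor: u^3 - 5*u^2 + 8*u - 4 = (u - 2)*(u^2 - 3*u + 2) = (u - 2)*(u - 1)*(u - 2)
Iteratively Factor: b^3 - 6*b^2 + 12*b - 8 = (b - 2)*(b^2 - 4*b + 4) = (b - 2)^2*(b - 2)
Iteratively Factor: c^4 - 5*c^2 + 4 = (c + 1)*(c^3 - c^2 - 4*c + 4) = (c + 1)*(c + 2)*(c^2 - 3*c + 2) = (c - 2)*(c + 1)*(c + 2)*(c - 1)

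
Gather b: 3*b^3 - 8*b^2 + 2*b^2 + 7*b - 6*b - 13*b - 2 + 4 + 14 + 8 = 3*b^3 - 6*b^2 - 12*b + 24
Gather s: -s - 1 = -s - 1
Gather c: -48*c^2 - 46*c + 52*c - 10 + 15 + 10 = -48*c^2 + 6*c + 15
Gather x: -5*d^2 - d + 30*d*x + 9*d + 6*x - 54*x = -5*d^2 + 8*d + x*(30*d - 48)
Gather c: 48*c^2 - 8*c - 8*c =48*c^2 - 16*c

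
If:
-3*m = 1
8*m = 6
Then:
No Solution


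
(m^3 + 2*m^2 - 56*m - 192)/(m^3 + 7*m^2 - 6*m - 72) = (m - 8)/(m - 3)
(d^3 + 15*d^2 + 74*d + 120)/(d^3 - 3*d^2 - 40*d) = (d^2 + 10*d + 24)/(d*(d - 8))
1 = 1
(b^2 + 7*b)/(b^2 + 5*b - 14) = b/(b - 2)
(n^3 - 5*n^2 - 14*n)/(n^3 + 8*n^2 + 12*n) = (n - 7)/(n + 6)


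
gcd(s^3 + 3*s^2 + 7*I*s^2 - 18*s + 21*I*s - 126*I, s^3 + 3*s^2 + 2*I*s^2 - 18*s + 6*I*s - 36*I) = s^2 + 3*s - 18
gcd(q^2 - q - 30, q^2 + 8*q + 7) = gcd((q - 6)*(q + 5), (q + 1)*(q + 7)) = 1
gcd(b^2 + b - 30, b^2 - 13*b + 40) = b - 5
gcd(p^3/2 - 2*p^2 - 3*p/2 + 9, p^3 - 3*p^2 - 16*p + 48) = p - 3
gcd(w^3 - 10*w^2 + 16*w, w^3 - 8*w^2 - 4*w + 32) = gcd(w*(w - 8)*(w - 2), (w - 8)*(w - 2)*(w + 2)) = w^2 - 10*w + 16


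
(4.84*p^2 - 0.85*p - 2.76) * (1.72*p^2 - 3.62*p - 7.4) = 8.3248*p^4 - 18.9828*p^3 - 37.4862*p^2 + 16.2812*p + 20.424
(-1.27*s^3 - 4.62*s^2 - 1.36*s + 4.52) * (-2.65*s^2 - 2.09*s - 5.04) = 3.3655*s^5 + 14.8973*s^4 + 19.6606*s^3 + 14.1492*s^2 - 2.5924*s - 22.7808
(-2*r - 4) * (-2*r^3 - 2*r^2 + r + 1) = 4*r^4 + 12*r^3 + 6*r^2 - 6*r - 4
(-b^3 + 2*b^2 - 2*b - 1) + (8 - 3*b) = -b^3 + 2*b^2 - 5*b + 7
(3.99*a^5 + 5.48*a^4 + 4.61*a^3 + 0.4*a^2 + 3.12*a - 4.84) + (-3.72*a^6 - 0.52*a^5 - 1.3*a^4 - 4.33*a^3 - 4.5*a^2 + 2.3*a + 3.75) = -3.72*a^6 + 3.47*a^5 + 4.18*a^4 + 0.28*a^3 - 4.1*a^2 + 5.42*a - 1.09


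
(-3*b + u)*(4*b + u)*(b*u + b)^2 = -12*b^4*u^2 - 24*b^4*u - 12*b^4 + b^3*u^3 + 2*b^3*u^2 + b^3*u + b^2*u^4 + 2*b^2*u^3 + b^2*u^2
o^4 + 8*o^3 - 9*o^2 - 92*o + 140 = (o - 2)^2*(o + 5)*(o + 7)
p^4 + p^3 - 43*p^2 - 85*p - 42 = (p - 7)*(p + 1)^2*(p + 6)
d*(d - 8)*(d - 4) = d^3 - 12*d^2 + 32*d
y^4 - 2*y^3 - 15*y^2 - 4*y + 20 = (y - 5)*(y - 1)*(y + 2)^2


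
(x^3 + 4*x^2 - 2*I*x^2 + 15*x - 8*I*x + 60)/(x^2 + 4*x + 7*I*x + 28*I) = (x^2 - 2*I*x + 15)/(x + 7*I)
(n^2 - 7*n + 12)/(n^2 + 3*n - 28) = (n - 3)/(n + 7)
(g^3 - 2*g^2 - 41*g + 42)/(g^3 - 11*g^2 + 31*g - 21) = (g + 6)/(g - 3)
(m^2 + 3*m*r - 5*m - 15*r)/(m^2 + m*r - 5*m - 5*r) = (m + 3*r)/(m + r)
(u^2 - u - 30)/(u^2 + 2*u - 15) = (u - 6)/(u - 3)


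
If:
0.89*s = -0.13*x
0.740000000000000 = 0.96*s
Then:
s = 0.77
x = -5.28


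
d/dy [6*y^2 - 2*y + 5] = 12*y - 2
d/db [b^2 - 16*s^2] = 2*b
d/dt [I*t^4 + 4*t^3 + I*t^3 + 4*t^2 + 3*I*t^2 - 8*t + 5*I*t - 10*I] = 4*I*t^3 + t^2*(12 + 3*I) + t*(8 + 6*I) - 8 + 5*I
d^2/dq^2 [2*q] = 0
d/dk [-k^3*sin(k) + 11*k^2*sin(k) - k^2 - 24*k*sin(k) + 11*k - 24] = -k^3*cos(k) - 3*k^2*sin(k) + 11*k^2*cos(k) + 22*k*sin(k) - 24*k*cos(k) - 2*k - 24*sin(k) + 11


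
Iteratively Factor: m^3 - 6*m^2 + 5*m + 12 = (m + 1)*(m^2 - 7*m + 12) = (m - 4)*(m + 1)*(m - 3)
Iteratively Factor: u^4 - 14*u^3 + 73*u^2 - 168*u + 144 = (u - 3)*(u^3 - 11*u^2 + 40*u - 48) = (u - 3)^2*(u^2 - 8*u + 16) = (u - 4)*(u - 3)^2*(u - 4)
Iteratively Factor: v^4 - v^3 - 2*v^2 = (v + 1)*(v^3 - 2*v^2) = v*(v + 1)*(v^2 - 2*v) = v^2*(v + 1)*(v - 2)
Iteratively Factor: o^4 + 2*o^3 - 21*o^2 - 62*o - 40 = (o + 2)*(o^3 - 21*o - 20) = (o + 2)*(o + 4)*(o^2 - 4*o - 5) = (o + 1)*(o + 2)*(o + 4)*(o - 5)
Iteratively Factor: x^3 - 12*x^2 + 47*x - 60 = (x - 5)*(x^2 - 7*x + 12) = (x - 5)*(x - 3)*(x - 4)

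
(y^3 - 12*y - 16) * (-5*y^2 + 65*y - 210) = -5*y^5 + 65*y^4 - 150*y^3 - 700*y^2 + 1480*y + 3360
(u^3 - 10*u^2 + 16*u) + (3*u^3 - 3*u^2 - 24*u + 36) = 4*u^3 - 13*u^2 - 8*u + 36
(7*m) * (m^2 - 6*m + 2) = 7*m^3 - 42*m^2 + 14*m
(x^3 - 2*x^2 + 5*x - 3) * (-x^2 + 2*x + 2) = -x^5 + 4*x^4 - 7*x^3 + 9*x^2 + 4*x - 6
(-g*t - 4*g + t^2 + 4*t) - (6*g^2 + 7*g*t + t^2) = -6*g^2 - 8*g*t - 4*g + 4*t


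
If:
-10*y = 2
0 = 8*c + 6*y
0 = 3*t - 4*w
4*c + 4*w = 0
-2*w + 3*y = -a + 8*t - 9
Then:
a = -103/10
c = 3/20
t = -1/5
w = -3/20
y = -1/5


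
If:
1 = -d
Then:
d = -1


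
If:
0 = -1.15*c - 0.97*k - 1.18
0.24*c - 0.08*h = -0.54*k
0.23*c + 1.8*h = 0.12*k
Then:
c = -1.70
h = 0.27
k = 0.79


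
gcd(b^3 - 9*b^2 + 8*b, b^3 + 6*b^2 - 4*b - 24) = 1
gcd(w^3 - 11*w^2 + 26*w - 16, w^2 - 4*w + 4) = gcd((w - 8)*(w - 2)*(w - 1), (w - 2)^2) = w - 2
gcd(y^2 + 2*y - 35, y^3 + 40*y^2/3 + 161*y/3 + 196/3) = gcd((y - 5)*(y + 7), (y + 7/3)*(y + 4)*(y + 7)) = y + 7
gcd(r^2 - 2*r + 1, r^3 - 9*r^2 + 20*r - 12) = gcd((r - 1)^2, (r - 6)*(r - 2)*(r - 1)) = r - 1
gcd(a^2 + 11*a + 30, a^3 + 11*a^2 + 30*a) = a^2 + 11*a + 30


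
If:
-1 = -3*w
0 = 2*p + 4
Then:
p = -2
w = 1/3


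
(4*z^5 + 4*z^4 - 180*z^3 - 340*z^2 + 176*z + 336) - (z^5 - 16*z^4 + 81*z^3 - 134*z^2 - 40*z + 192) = 3*z^5 + 20*z^4 - 261*z^3 - 206*z^2 + 216*z + 144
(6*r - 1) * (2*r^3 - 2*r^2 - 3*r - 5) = 12*r^4 - 14*r^3 - 16*r^2 - 27*r + 5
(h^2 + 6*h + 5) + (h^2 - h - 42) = 2*h^2 + 5*h - 37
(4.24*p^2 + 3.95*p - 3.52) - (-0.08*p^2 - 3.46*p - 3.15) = 4.32*p^2 + 7.41*p - 0.37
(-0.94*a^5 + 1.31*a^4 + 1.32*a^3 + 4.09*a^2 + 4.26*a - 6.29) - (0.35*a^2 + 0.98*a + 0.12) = -0.94*a^5 + 1.31*a^4 + 1.32*a^3 + 3.74*a^2 + 3.28*a - 6.41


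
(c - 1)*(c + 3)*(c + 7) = c^3 + 9*c^2 + 11*c - 21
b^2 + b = b*(b + 1)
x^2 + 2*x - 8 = (x - 2)*(x + 4)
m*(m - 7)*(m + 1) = m^3 - 6*m^2 - 7*m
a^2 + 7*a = a*(a + 7)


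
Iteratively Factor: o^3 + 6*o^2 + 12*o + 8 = (o + 2)*(o^2 + 4*o + 4) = (o + 2)^2*(o + 2)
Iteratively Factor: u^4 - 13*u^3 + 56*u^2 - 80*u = (u - 4)*(u^3 - 9*u^2 + 20*u) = (u - 5)*(u - 4)*(u^2 - 4*u) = u*(u - 5)*(u - 4)*(u - 4)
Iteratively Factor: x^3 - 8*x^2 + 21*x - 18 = (x - 3)*(x^2 - 5*x + 6) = (x - 3)^2*(x - 2)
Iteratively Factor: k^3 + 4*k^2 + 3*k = (k)*(k^2 + 4*k + 3) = k*(k + 1)*(k + 3)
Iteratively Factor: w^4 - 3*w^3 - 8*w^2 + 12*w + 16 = (w - 4)*(w^3 + w^2 - 4*w - 4) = (w - 4)*(w - 2)*(w^2 + 3*w + 2) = (w - 4)*(w - 2)*(w + 1)*(w + 2)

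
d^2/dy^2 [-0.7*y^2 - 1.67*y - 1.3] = -1.40000000000000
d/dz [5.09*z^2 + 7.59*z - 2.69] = 10.18*z + 7.59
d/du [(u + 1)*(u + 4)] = 2*u + 5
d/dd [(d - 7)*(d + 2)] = 2*d - 5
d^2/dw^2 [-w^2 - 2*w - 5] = -2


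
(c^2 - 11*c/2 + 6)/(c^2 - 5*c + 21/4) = 2*(c - 4)/(2*c - 7)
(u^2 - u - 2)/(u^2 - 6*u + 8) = (u + 1)/(u - 4)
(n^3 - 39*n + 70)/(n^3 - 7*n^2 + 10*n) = (n + 7)/n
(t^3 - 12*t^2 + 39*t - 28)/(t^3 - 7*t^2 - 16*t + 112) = (t - 1)/(t + 4)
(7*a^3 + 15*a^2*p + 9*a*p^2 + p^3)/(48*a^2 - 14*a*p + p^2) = (7*a^3 + 15*a^2*p + 9*a*p^2 + p^3)/(48*a^2 - 14*a*p + p^2)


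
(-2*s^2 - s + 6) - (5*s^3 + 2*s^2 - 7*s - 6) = -5*s^3 - 4*s^2 + 6*s + 12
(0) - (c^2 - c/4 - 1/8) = -c^2 + c/4 + 1/8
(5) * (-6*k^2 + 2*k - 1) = -30*k^2 + 10*k - 5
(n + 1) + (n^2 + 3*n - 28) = n^2 + 4*n - 27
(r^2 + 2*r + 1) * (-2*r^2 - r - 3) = -2*r^4 - 5*r^3 - 7*r^2 - 7*r - 3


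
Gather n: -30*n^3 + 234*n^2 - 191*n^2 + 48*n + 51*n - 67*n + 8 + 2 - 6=-30*n^3 + 43*n^2 + 32*n + 4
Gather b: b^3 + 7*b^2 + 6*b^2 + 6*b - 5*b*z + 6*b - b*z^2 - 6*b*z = b^3 + 13*b^2 + b*(-z^2 - 11*z + 12)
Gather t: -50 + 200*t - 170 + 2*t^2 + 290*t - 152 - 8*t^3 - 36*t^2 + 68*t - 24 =-8*t^3 - 34*t^2 + 558*t - 396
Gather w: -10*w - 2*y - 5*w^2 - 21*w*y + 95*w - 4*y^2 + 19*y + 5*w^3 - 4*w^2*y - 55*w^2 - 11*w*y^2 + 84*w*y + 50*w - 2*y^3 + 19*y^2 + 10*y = 5*w^3 + w^2*(-4*y - 60) + w*(-11*y^2 + 63*y + 135) - 2*y^3 + 15*y^2 + 27*y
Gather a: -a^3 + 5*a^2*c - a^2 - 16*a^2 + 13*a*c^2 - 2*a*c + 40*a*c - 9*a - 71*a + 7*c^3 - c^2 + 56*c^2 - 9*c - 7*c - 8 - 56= -a^3 + a^2*(5*c - 17) + a*(13*c^2 + 38*c - 80) + 7*c^3 + 55*c^2 - 16*c - 64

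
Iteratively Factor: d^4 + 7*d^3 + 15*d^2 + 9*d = (d + 1)*(d^3 + 6*d^2 + 9*d) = (d + 1)*(d + 3)*(d^2 + 3*d) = (d + 1)*(d + 3)^2*(d)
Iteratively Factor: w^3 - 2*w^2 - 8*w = (w - 4)*(w^2 + 2*w) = w*(w - 4)*(w + 2)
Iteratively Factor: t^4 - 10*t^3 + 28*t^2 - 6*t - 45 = (t - 3)*(t^3 - 7*t^2 + 7*t + 15) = (t - 3)^2*(t^2 - 4*t - 5) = (t - 3)^2*(t + 1)*(t - 5)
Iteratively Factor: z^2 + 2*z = (z + 2)*(z)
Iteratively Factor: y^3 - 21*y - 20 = (y - 5)*(y^2 + 5*y + 4) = (y - 5)*(y + 4)*(y + 1)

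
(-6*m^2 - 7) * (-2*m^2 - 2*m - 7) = 12*m^4 + 12*m^3 + 56*m^2 + 14*m + 49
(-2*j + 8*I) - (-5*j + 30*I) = 3*j - 22*I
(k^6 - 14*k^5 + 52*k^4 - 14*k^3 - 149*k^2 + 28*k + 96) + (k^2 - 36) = k^6 - 14*k^5 + 52*k^4 - 14*k^3 - 148*k^2 + 28*k + 60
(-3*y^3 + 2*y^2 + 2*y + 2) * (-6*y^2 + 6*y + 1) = 18*y^5 - 30*y^4 - 3*y^3 + 2*y^2 + 14*y + 2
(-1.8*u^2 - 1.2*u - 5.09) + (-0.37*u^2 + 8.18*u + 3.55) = -2.17*u^2 + 6.98*u - 1.54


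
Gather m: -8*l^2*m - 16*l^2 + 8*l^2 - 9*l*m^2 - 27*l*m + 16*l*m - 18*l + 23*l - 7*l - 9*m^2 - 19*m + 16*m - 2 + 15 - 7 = -8*l^2 - 2*l + m^2*(-9*l - 9) + m*(-8*l^2 - 11*l - 3) + 6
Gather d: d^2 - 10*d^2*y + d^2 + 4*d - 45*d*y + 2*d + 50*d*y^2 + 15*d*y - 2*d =d^2*(2 - 10*y) + d*(50*y^2 - 30*y + 4)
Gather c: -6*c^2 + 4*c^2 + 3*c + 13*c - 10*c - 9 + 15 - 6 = -2*c^2 + 6*c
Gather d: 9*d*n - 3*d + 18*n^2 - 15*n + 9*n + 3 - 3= d*(9*n - 3) + 18*n^2 - 6*n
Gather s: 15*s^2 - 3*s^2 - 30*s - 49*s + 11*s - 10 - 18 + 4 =12*s^2 - 68*s - 24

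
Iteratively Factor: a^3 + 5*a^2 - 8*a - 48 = (a + 4)*(a^2 + a - 12) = (a - 3)*(a + 4)*(a + 4)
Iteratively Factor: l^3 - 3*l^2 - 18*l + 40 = (l - 5)*(l^2 + 2*l - 8) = (l - 5)*(l - 2)*(l + 4)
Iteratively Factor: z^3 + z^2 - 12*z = (z + 4)*(z^2 - 3*z) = z*(z + 4)*(z - 3)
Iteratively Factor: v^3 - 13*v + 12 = (v - 3)*(v^2 + 3*v - 4) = (v - 3)*(v - 1)*(v + 4)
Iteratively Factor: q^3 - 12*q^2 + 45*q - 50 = (q - 5)*(q^2 - 7*q + 10) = (q - 5)*(q - 2)*(q - 5)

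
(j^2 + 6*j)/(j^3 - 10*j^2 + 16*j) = (j + 6)/(j^2 - 10*j + 16)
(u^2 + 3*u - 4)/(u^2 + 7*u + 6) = (u^2 + 3*u - 4)/(u^2 + 7*u + 6)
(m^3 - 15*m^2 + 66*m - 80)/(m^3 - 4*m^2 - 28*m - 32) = (m^2 - 7*m + 10)/(m^2 + 4*m + 4)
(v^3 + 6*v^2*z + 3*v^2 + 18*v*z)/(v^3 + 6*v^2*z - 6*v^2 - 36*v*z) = (v + 3)/(v - 6)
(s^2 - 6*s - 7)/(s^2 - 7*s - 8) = (s - 7)/(s - 8)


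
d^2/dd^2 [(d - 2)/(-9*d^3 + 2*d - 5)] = 2*(-(d - 2)*(27*d^2 - 2)^2 + (27*d^2 + 27*d*(d - 2) - 2)*(9*d^3 - 2*d + 5))/(9*d^3 - 2*d + 5)^3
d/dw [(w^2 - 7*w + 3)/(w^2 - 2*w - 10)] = (5*w^2 - 26*w + 76)/(w^4 - 4*w^3 - 16*w^2 + 40*w + 100)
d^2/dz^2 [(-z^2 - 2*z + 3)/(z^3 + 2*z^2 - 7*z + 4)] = 2*(-z^3 - 9*z^2 - 39*z - 51)/(z^6 + 9*z^5 + 15*z^4 - 45*z^3 - 60*z^2 + 144*z - 64)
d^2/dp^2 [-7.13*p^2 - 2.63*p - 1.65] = -14.2600000000000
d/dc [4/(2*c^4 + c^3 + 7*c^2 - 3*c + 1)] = 4*(-8*c^3 - 3*c^2 - 14*c + 3)/(2*c^4 + c^3 + 7*c^2 - 3*c + 1)^2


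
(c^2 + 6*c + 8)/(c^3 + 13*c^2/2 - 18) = 2*(c + 4)/(2*c^2 + 9*c - 18)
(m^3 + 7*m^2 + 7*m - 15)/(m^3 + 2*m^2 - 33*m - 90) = (m - 1)/(m - 6)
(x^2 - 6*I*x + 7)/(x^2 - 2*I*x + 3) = (x - 7*I)/(x - 3*I)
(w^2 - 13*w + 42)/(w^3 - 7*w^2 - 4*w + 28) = (w - 6)/(w^2 - 4)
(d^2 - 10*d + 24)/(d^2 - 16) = (d - 6)/(d + 4)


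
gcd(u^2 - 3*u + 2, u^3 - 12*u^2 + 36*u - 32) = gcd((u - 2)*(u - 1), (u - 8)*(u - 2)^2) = u - 2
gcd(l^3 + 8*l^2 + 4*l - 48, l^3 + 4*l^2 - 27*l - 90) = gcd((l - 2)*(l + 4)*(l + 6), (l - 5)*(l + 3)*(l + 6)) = l + 6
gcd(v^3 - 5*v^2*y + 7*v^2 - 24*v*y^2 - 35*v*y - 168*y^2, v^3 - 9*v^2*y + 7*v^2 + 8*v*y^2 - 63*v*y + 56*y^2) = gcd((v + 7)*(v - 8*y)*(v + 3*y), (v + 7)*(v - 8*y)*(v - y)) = -v^2 + 8*v*y - 7*v + 56*y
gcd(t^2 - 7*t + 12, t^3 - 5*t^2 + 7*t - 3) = t - 3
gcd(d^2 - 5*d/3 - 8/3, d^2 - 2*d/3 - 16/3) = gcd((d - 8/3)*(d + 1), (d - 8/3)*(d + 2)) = d - 8/3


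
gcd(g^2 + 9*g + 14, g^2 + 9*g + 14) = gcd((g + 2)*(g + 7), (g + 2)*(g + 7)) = g^2 + 9*g + 14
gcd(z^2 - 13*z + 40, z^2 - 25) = z - 5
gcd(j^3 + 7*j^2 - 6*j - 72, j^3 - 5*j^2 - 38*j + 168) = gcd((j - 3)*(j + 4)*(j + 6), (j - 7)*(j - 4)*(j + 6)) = j + 6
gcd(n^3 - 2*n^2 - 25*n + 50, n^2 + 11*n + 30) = n + 5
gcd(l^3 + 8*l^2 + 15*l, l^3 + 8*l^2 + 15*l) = l^3 + 8*l^2 + 15*l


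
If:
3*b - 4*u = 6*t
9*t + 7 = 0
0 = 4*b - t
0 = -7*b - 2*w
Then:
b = -7/36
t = -7/9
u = 49/48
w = 49/72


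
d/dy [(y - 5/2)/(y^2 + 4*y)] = (-y^2 + 5*y + 10)/(y^2*(y^2 + 8*y + 16))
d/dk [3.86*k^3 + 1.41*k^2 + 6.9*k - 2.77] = 11.58*k^2 + 2.82*k + 6.9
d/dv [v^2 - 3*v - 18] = 2*v - 3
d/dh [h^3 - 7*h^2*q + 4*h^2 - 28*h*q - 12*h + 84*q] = 3*h^2 - 14*h*q + 8*h - 28*q - 12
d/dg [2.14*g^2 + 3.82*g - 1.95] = 4.28*g + 3.82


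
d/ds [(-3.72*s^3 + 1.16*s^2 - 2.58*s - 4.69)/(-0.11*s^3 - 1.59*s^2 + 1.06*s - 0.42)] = (6.0424*s^4 - 8.454*s^3 + 0.266899999999998*s^2 - 15.8886*s + 6.055)/(0.0121*s^6 + 0.3498*s^5 + 2.2949*s^4 - 3.2784*s^3 + 2.4592*s^2 - 0.8904*s + 0.1764)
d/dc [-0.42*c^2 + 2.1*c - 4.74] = 2.1 - 0.84*c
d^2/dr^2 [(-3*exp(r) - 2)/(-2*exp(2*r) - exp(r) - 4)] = (12*exp(4*r) + 26*exp(3*r) - 132*exp(2*r) - 74*exp(r) + 40)*exp(r)/(8*exp(6*r) + 12*exp(5*r) + 54*exp(4*r) + 49*exp(3*r) + 108*exp(2*r) + 48*exp(r) + 64)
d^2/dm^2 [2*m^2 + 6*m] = 4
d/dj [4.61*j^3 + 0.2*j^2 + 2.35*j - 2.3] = 13.83*j^2 + 0.4*j + 2.35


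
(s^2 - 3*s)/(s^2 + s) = (s - 3)/(s + 1)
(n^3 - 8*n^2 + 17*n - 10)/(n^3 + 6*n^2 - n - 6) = (n^2 - 7*n + 10)/(n^2 + 7*n + 6)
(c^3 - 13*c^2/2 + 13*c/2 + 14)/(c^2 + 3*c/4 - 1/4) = 2*(2*c^2 - 15*c + 28)/(4*c - 1)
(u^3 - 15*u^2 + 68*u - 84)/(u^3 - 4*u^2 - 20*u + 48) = (u - 7)/(u + 4)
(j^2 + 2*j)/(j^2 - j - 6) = j/(j - 3)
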